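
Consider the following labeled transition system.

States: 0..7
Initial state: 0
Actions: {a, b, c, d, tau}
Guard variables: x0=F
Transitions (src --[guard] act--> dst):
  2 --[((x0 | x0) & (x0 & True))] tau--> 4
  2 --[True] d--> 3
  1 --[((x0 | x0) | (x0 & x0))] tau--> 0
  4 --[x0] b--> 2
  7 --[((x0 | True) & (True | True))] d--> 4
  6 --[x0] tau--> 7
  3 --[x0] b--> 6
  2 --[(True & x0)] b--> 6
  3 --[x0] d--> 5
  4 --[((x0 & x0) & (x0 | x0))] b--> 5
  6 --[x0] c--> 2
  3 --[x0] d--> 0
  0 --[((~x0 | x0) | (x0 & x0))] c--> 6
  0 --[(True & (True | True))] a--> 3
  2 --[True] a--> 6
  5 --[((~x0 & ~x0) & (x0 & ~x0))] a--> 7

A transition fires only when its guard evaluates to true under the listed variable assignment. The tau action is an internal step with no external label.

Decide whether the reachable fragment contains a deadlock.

Answer: DEADLOCK at state 3

Analysis:
Reachable = {0,3,6}
  0: a→3  c→6  [2 exit(s)]
  3: ∅  [deadlock]
  6: ∅  [deadlock]
Path to 3: a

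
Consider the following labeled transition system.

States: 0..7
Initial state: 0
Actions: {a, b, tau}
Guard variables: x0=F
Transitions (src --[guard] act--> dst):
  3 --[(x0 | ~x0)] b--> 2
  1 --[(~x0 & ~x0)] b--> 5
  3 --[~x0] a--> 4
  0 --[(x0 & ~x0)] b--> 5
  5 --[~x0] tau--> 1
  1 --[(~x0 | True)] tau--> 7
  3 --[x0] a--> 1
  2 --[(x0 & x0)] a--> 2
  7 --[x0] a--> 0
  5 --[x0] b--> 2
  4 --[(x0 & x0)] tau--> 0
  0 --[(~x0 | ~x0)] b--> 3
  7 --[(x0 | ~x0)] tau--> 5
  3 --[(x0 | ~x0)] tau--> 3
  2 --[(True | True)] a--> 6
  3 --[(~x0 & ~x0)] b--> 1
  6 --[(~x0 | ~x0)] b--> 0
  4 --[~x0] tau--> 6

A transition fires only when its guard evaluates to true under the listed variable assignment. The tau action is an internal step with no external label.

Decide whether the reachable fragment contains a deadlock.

R = {0,1,2,3,4,5,6,7}
  0: b→3  [deg 1]
  1: b→5  tau→7  [deg 2]
  2: a→6  [deg 1]
  3: a→4  b→1  b→2  tau→3  [deg 4]
  4: tau→6  [deg 1]
  5: tau→1  [deg 1]
  6: b→0  [deg 1]
  7: tau→5  [deg 1]

Answer: DEADLOCK-FREE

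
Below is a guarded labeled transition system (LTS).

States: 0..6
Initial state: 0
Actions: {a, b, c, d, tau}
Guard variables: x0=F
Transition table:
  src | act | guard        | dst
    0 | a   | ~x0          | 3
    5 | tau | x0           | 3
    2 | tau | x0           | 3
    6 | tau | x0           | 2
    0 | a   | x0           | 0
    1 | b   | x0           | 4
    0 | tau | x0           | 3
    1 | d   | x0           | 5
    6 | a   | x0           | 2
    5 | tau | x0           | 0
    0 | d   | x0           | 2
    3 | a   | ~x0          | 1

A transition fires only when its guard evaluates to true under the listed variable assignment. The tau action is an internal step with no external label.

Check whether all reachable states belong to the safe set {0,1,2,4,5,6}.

Inv-set: {0,1,2,4,5,6}
R = {0,1,3}
  0: ok
  1: ok
  3: ✗ unsafe
counterexample path to 3: a

Answer: INVARIANT VIOLATED at state 3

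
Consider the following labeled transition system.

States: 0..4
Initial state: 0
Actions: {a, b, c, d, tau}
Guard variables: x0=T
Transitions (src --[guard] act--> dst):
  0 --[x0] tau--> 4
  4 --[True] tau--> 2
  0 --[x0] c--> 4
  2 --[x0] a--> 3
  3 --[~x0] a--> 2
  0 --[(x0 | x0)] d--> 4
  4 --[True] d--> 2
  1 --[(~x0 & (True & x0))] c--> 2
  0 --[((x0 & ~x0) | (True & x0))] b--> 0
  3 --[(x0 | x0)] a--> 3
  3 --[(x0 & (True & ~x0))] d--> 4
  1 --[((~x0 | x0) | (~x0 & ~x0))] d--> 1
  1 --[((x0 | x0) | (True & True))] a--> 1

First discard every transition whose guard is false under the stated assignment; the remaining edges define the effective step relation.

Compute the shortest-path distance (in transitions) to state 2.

Answer: 2

Working:
Breadth-first toward 2:
  depth 0: {0}
  depth 1: {4}
  depth 2: {2}
2 enters at depth 2; path c·d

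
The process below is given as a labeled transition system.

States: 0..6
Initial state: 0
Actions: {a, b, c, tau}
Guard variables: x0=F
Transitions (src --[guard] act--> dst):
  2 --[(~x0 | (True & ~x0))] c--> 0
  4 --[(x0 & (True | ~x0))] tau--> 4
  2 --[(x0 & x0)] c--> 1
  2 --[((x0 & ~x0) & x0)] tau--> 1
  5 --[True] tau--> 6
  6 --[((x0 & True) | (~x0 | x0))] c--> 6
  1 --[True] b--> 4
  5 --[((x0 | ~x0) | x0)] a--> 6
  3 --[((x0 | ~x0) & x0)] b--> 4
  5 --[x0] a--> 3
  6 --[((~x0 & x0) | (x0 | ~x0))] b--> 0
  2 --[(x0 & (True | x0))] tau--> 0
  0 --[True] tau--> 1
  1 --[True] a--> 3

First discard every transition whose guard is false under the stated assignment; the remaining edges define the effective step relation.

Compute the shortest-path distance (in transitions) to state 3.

Answer: 2

Trace:
Breadth-first toward 3:
  L0 = {0}
  L1 = {1}
  L2 = {3,4}
depth(3)=2, e.g. tau·a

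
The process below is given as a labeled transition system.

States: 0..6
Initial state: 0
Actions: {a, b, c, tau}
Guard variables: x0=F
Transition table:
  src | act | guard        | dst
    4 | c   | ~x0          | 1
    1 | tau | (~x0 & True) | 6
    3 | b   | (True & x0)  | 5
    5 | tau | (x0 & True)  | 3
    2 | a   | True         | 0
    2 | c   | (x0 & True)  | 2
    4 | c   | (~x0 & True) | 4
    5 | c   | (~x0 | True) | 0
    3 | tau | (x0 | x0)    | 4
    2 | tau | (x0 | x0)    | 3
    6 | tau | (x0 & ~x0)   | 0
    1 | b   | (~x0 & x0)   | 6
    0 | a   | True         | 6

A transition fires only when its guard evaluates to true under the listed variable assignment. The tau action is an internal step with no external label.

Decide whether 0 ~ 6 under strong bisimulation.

Answer: NOT BISIMILAR

Analysis:
Bisimulation quotient by refinement:
  P[0] = {{0,1,2,3,4,5,6}}
  P[1] = {{0,2},{1},{3,6},{4,5}}
  P[2] = {{0},{1},{2},{3,6},{4},{5}}
stable after 3 split(s): 6 block(s)
0∈{0}, 6∈{3,6}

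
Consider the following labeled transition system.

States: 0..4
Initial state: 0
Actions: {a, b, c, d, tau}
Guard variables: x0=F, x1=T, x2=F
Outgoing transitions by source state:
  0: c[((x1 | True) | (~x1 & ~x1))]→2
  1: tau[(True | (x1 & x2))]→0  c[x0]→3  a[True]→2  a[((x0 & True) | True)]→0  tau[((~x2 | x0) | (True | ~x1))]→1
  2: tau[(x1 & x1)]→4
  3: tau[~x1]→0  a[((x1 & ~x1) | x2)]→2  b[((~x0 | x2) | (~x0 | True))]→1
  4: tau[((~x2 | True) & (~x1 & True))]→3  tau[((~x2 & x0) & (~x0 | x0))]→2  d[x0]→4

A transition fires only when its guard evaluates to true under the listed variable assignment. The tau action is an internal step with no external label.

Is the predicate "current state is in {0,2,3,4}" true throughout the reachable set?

Inv-set: {0,2,3,4}
R = {0,2,4}
  0: safe
  2: safe
  4: safe

Answer: INVARIANT HOLDS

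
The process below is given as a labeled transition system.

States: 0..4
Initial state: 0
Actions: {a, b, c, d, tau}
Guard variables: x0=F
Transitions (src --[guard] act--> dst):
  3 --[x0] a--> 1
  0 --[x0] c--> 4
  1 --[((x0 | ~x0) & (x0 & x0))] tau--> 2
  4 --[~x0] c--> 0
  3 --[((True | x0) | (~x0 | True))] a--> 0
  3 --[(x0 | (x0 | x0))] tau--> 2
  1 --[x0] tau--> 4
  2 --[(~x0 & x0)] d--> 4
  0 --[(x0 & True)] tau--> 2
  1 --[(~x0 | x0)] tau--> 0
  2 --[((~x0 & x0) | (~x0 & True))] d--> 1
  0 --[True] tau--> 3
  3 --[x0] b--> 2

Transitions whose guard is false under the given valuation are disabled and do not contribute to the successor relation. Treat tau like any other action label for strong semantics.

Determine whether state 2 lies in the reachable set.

5 transition(s) survive guard evaluation.
L0 = {0}
L1 = {3}  now seen {0,3}
Reachable = {0,3}

Answer: UNREACHABLE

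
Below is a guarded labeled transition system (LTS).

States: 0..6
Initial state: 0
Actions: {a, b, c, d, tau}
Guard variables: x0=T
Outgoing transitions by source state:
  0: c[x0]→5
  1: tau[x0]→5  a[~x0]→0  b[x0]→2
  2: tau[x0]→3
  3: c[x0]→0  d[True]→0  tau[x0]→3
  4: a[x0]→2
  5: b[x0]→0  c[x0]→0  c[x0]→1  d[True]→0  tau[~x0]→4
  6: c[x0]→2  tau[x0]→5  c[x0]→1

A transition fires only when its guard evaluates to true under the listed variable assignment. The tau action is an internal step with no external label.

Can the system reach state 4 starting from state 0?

Answer: UNREACHABLE

Trace:
15 transition(s) survive guard evaluation.
Layer 0: {0}
Layer 1: {5}  total {0,5}
Layer 2: {1}  total {0,1,5}
Layer 3: {2}  total {0,1,2,5}
Layer 4: {3}  total {0,1,2,3,5}
R = {0,1,2,3,5}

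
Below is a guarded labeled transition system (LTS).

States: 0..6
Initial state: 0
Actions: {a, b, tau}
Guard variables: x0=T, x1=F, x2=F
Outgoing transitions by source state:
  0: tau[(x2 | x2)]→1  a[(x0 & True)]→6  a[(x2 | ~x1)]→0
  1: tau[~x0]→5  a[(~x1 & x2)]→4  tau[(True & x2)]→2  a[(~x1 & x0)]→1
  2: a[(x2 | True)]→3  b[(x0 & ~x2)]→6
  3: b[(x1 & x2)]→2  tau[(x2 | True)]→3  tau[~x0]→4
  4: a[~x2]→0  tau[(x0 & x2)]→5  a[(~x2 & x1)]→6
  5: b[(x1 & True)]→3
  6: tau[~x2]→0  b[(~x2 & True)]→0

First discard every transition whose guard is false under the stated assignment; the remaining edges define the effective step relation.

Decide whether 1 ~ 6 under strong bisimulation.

Compute ~ classes (split until stable):
  round 0: {{0,1,2,3,4,5,6}}
  round 1: {{0,1,4},{2},{3},{5},{6}}
  round 2: {{0},{1,4},{2},{3},{5},{6}}
  round 3: {{0},{1},{2},{3},{4},{5},{6}}
stable after 4 split(s): 7 block(s)
[1]={1}  [6]={6}

Answer: NOT BISIMILAR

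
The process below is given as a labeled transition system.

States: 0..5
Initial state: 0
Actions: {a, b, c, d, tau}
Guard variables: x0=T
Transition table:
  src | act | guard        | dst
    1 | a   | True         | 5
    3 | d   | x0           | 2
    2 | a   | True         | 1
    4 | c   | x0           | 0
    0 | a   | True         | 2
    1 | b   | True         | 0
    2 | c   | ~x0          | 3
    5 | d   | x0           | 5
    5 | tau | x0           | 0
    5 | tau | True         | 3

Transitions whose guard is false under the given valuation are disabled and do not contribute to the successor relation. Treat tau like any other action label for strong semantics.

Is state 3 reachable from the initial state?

After dropping false guards: 9 live edges.
depth 0: {0}
depth 1: {2}  total {0,2}
depth 2: {1}  total {0,1,2}
depth 3: {5}  total {0,1,2,5}
depth 4: {3}  total {0,1,2,3,5}
Reach set: {0,1,2,3,5}
Path to 3: a·a·a·tau

Answer: REACHABLE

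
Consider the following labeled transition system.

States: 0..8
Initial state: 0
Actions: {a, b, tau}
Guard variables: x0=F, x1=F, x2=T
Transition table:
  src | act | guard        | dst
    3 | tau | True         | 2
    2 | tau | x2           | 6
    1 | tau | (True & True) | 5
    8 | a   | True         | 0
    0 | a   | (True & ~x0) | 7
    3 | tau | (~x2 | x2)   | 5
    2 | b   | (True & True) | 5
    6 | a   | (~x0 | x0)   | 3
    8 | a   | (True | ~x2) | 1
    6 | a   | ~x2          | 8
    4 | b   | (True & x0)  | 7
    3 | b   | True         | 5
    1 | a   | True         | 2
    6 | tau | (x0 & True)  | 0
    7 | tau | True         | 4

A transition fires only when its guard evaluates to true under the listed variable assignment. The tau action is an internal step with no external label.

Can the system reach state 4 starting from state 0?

After dropping false guards: 12 live edges.
Layer 0: {0}
Layer 1: {7}  now seen {0,7}
Layer 2: {4}  now seen {0,4,7}
R = {0,4,7}
trace reaching 4: a·tau

Answer: REACHABLE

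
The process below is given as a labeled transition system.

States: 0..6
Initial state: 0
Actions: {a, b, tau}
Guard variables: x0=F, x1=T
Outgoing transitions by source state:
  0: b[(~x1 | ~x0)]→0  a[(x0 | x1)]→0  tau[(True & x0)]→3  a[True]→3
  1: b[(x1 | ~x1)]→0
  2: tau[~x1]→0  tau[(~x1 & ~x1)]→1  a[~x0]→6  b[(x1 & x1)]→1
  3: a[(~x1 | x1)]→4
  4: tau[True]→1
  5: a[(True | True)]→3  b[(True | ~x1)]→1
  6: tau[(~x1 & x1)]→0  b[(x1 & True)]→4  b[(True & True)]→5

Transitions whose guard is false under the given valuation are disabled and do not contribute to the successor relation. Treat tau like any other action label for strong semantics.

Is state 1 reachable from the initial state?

Answer: REACHABLE

Working:
Guard filter leaves 12 enabled edge(s).
Layer 0: {0}
Layer 1: {3}  cumulative {0,3}
Layer 2: {4}  cumulative {0,3,4}
Layer 3: {1}  cumulative {0,1,3,4}
Reach set: {0,1,3,4}
witness 1: a·a·tau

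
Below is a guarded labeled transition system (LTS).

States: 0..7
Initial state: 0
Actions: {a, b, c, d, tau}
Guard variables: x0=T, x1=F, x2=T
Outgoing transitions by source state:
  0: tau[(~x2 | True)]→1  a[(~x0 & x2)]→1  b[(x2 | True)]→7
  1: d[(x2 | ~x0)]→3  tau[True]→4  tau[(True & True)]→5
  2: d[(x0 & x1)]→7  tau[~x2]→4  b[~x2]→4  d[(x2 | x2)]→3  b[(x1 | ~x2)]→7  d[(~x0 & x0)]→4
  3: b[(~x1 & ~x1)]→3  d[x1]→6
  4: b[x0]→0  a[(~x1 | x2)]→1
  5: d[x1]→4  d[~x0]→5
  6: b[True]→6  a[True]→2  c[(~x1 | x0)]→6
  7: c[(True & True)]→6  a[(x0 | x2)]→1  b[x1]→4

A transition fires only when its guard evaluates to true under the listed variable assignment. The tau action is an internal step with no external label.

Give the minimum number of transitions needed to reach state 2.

Answer: 3

Analysis:
Breadth-first toward 2:
  Layer 0: {0}
  Layer 1: {1,7}
  Layer 2: {3,4,5,6}
  Layer 3: {2}
2 enters at depth 3; path b·c·a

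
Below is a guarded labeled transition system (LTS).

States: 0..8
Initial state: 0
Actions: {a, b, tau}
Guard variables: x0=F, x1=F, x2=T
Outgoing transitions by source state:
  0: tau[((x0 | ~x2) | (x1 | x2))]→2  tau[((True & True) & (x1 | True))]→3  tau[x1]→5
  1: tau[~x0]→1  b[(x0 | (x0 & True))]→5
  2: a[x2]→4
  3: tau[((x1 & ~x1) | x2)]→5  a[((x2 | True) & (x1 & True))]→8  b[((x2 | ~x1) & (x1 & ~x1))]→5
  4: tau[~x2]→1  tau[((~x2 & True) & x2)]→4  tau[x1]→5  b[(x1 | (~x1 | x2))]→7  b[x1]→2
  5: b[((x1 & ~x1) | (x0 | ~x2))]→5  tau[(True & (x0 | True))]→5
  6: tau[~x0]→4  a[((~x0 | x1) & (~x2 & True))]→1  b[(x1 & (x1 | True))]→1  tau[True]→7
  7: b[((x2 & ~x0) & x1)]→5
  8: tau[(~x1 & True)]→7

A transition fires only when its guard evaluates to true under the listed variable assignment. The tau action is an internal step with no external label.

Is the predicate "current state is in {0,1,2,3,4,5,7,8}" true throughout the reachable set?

Safe = {0,1,2,3,4,5,7,8}
Reachable = {0,2,3,4,5,7}
  0: safe
  2: safe
  3: safe
  4: safe
  5: safe
  7: safe

Answer: INVARIANT HOLDS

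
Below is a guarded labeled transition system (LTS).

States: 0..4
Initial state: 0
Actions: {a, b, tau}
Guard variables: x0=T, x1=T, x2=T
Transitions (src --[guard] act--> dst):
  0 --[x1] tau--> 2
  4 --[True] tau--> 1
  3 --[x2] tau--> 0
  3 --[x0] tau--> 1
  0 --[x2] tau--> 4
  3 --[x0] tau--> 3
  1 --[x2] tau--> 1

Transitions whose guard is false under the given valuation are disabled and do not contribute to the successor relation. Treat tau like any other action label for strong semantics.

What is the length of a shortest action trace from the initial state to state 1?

Layered search for 1:
  Layer 0: {0}
  Layer 1: {2,4}
  Layer 2: {1}
first hit 1 at d=2 via tau·tau

Answer: 2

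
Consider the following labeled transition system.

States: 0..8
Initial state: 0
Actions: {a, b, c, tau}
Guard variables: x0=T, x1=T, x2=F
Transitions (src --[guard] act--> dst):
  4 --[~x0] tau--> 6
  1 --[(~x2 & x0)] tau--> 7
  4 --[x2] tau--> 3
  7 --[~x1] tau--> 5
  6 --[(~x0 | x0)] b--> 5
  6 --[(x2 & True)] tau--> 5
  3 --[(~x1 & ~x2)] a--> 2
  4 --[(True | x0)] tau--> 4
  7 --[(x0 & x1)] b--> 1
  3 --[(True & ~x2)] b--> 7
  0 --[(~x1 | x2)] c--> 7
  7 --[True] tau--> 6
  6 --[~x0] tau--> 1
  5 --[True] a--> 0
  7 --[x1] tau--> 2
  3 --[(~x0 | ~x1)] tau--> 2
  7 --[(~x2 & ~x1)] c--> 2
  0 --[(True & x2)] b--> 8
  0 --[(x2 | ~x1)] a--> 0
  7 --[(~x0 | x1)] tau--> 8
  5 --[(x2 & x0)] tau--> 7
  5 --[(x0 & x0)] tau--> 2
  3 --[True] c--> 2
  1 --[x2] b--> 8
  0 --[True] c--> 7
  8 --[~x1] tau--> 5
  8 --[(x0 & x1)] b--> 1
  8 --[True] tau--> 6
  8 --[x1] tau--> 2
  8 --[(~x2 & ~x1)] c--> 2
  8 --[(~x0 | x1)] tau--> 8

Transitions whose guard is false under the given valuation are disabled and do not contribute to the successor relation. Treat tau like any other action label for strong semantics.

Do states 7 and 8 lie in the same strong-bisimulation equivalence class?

Refine partition for ~:
  π0 = {{0,1,2,3,4,5,6,7,8}}
  π1 = {{0},{1,4},{2},{3},{5},{6},{7,8}}
  π2 = {{0},{1},{2},{3},{4},{5},{6},{7,8}}
Fixed point at round 3; 8 class(es).
class of 7: {7,8}; class of 8: {7,8}

Answer: BISIMILAR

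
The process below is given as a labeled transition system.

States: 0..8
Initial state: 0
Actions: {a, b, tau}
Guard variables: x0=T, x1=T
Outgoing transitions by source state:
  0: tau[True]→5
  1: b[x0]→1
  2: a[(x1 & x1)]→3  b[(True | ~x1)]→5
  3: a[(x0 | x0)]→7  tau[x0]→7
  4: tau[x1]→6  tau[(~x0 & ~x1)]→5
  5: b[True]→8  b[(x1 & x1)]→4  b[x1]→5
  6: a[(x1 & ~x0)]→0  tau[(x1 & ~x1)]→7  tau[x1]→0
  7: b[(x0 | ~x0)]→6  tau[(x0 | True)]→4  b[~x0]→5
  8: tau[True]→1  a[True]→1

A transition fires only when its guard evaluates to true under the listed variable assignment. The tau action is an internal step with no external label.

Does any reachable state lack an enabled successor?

Answer: DEADLOCK-FREE

Working:
R = {0,1,4,5,6,8}
  0: tau→5  [1 out]
  1: b→1  [1 out]
  4: tau→6  [1 out]
  5: b→4  b→5  b→8  [3 out]
  6: tau→0  [1 out]
  8: a→1  tau→1  [2 out]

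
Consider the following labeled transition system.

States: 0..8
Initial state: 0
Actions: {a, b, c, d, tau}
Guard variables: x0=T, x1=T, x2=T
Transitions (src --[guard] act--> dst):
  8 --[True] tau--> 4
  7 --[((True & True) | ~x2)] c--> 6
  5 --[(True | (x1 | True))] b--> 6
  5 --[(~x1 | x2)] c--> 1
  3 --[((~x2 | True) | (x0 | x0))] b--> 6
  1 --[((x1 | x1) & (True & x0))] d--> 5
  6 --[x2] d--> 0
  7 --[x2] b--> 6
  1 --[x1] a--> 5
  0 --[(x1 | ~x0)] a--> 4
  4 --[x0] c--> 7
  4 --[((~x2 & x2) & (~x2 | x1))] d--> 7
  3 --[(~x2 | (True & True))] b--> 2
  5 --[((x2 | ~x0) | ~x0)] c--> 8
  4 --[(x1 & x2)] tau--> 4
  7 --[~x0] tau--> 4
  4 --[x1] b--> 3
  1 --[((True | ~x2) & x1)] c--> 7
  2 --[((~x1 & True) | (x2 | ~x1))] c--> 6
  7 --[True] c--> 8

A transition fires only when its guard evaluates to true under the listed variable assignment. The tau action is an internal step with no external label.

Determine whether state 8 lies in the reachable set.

Answer: REACHABLE

Trace:
After dropping false guards: 18 live edges.
Layer 0: {0}
Layer 1: {4}  cumulative {0,4}
Layer 2: {3,7}  cumulative {0,3,4,7}
Layer 3: {2,6,8}  cumulative {0,2,3,4,6,7,8}
Reach set: {0,2,3,4,6,7,8}
trace reaching 8: a·c·c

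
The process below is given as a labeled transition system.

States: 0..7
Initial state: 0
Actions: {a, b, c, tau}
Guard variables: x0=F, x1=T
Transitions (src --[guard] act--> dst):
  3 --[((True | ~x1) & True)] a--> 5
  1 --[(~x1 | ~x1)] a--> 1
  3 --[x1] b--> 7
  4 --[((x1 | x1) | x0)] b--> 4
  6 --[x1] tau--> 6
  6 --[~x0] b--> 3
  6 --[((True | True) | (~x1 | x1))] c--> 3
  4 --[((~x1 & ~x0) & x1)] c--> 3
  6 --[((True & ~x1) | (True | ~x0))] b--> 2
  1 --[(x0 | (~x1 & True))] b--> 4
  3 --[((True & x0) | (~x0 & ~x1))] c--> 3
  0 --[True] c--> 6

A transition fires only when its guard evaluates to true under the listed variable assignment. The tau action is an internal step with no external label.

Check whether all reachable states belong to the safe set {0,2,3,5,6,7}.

Answer: INVARIANT HOLDS

Working:
Inv-set: {0,2,3,5,6,7}
Reach set: {0,2,3,5,6,7}
  0: safe
  2: safe
  3: safe
  5: safe
  6: safe
  7: safe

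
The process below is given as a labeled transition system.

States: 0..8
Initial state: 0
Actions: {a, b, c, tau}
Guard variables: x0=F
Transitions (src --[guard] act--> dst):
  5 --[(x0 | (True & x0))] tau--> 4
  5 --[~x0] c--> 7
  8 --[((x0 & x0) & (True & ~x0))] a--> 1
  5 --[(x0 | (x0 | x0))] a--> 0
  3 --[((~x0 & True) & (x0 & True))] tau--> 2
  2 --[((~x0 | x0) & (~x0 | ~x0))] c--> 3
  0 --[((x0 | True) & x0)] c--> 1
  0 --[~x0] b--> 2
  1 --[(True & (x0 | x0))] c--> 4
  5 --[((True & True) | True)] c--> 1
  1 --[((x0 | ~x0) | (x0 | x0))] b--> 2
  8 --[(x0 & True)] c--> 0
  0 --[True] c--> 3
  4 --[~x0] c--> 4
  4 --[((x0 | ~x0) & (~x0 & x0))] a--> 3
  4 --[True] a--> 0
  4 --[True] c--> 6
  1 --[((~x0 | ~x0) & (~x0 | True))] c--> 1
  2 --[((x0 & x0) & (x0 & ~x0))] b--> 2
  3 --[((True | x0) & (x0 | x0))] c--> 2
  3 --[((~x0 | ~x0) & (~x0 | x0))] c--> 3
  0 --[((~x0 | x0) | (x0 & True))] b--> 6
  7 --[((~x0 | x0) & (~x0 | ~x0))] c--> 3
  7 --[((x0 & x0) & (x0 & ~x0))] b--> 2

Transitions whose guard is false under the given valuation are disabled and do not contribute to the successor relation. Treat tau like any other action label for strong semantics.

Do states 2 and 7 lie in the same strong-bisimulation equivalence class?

Refine partition for ~:
  π0 = {{0,1,2,3,4,5,6,7,8}}
  π1 = {{0,1},{2,3,5,7},{4},{6,8}}
  π2 = {{0},{1},{2,3,7},{4},{5},{6,8}}
6 equivalence class(es) (converged in 3)
2∈{2,3,7}, 7∈{2,3,7}

Answer: BISIMILAR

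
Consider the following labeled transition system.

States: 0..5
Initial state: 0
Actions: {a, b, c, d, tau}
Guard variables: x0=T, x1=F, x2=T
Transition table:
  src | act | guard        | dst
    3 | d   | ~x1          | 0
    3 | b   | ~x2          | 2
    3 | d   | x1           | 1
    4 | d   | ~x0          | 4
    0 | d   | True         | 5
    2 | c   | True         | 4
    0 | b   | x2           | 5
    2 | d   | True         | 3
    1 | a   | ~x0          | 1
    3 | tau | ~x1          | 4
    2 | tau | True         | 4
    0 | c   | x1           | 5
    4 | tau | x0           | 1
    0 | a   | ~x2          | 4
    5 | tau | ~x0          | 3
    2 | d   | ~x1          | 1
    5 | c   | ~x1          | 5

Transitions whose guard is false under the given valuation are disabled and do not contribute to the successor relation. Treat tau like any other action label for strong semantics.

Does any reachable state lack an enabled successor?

Answer: DEADLOCK-FREE

Trace:
Reachable = {0,5}
  0: b→5  d→5  [deg 2]
  5: c→5  [deg 1]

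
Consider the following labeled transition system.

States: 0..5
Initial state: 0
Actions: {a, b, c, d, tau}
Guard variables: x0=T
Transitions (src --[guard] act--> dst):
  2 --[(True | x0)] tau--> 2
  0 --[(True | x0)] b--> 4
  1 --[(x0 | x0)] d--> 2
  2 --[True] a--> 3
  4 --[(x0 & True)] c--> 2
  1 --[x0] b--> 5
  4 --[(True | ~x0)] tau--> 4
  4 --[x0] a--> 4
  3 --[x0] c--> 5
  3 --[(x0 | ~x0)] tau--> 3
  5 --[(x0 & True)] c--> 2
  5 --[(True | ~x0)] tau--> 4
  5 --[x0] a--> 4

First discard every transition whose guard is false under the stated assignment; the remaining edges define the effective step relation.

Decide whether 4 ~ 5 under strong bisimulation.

Bisimulation quotient by refinement:
  round 0: {{0,1,2,3,4,5}}
  round 1: {{0},{1},{2},{3},{4,5}}
Fixed point at round 2; 5 class(es).
class of 4: {4,5}; class of 5: {4,5}

Answer: BISIMILAR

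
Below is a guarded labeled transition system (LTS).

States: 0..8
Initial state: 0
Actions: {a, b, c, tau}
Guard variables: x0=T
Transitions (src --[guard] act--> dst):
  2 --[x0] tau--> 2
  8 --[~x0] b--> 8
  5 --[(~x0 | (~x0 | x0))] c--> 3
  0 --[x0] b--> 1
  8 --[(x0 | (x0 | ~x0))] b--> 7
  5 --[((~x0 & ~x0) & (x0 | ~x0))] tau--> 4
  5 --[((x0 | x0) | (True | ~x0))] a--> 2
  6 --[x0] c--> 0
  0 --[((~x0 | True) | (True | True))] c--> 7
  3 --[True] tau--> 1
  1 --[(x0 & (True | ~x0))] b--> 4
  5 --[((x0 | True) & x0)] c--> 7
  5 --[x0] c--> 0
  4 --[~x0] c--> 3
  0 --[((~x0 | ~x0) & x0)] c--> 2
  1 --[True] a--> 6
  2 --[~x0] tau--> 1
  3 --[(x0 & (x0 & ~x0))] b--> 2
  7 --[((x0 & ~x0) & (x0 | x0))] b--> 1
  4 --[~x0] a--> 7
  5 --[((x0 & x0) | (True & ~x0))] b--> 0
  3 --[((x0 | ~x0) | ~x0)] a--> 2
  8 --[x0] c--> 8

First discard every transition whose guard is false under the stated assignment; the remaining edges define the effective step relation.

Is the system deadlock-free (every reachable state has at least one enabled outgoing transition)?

Answer: DEADLOCK at state 4

Trace:
R = {0,1,4,6,7}
  0: b→1  c→7  [2 exit(s)]
  1: a→6  b→4  [2 exit(s)]
  4: ∅  [deadlock]
  6: c→0  [1 exit(s)]
  7: ∅  [deadlock]
Path to 4: b·b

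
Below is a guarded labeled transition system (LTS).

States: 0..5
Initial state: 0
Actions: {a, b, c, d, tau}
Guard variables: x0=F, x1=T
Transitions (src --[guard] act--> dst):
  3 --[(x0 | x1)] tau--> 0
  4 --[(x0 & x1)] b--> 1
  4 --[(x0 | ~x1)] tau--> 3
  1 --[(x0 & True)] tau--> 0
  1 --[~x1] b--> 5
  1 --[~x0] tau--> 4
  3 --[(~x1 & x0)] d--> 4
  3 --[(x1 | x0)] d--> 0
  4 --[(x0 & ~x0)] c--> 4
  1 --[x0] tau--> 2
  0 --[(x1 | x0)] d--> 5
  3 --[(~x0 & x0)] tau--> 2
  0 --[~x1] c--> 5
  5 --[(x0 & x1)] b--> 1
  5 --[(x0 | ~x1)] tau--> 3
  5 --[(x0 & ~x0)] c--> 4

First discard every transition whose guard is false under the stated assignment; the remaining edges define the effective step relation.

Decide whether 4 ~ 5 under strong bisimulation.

Bisimulation quotient by refinement:
  round 0: {{0,1,2,3,4,5}}
  round 1: {{0},{1},{2,4,5},{3}}
stable after 2 split(s): 4 block(s)
[4]={2,4,5}  [5]={2,4,5}

Answer: BISIMILAR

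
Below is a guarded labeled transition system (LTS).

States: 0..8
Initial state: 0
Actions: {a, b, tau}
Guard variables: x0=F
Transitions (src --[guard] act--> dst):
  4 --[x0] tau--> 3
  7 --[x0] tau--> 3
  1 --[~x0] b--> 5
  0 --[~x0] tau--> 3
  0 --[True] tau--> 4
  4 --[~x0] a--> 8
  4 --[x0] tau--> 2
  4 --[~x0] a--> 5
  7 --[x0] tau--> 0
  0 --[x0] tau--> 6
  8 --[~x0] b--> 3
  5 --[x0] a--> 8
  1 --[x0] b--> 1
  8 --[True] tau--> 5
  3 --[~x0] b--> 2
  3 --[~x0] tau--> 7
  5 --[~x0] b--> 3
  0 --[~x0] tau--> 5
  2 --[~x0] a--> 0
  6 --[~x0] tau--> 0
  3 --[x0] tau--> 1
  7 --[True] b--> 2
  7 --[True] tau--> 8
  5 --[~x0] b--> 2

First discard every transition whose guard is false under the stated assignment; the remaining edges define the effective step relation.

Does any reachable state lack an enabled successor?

Answer: DEADLOCK-FREE

Analysis:
Reachable = {0,2,3,4,5,7,8}
  0: tau→3  tau→4  tau→5  [3 out]
  2: a→0  [1 out]
  3: b→2  tau→7  [2 out]
  4: a→5  a→8  [2 out]
  5: b→2  b→3  [2 out]
  7: b→2  tau→8  [2 out]
  8: b→3  tau→5  [2 out]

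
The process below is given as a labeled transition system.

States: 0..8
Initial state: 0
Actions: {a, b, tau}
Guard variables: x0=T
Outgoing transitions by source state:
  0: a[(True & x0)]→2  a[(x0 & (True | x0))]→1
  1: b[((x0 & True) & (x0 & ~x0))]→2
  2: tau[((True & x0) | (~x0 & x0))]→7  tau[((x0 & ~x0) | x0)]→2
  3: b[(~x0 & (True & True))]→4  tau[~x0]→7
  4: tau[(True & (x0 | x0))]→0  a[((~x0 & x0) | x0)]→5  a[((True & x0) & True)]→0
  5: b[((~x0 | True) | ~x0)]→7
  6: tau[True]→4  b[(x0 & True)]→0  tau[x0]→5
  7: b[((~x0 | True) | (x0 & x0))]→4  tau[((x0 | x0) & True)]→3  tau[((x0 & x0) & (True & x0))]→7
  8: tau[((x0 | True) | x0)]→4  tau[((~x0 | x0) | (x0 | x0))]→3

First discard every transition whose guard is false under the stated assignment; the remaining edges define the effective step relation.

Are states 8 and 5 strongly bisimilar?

Answer: NOT BISIMILAR

Working:
Bisimulation quotient by refinement:
  round 0: {{0,1,2,3,4,5,6,7,8}}
  round 1: {{0},{1,3},{2,8},{4},{5},{6,7}}
  round 2: {{0},{1,3},{2},{4},{5},{6},{7},{8}}
Fixed point at round 3; 8 class(es).
class of 8: {8}; class of 5: {5}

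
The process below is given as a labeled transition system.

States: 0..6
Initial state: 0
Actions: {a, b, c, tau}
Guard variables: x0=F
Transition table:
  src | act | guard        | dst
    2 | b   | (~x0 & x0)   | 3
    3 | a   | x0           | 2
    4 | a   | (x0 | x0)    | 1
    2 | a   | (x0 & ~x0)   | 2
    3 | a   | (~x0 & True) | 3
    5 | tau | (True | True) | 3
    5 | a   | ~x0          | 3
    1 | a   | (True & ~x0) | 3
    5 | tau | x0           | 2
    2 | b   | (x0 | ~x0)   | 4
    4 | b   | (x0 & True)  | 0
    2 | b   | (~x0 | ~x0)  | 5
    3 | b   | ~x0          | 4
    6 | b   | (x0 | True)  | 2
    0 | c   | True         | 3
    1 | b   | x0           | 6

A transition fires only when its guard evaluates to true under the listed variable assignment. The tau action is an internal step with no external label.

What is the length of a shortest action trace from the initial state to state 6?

Layered search for 6:
  depth 0: {0}
  depth 1: {3}
  depth 2: {4}
6 never appears.

Answer: UNREACHABLE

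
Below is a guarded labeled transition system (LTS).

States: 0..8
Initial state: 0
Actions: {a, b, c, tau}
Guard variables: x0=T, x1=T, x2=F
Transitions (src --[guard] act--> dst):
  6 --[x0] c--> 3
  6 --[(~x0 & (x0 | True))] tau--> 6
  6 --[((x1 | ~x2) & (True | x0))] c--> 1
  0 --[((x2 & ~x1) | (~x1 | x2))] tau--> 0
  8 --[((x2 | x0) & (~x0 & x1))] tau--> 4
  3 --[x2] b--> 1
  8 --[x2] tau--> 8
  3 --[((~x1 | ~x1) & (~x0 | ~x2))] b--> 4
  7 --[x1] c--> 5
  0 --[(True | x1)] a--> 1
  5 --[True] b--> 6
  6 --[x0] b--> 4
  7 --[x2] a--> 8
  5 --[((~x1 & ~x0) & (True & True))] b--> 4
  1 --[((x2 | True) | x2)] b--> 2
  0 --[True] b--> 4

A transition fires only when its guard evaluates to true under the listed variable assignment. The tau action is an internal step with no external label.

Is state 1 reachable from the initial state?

After dropping false guards: 8 live edges.
Layer 0: {0}
Layer 1: {1,4}  total {0,1,4}
Layer 2: {2}  total {0,1,2,4}
R = {0,1,2,4}
Path to 1: a

Answer: REACHABLE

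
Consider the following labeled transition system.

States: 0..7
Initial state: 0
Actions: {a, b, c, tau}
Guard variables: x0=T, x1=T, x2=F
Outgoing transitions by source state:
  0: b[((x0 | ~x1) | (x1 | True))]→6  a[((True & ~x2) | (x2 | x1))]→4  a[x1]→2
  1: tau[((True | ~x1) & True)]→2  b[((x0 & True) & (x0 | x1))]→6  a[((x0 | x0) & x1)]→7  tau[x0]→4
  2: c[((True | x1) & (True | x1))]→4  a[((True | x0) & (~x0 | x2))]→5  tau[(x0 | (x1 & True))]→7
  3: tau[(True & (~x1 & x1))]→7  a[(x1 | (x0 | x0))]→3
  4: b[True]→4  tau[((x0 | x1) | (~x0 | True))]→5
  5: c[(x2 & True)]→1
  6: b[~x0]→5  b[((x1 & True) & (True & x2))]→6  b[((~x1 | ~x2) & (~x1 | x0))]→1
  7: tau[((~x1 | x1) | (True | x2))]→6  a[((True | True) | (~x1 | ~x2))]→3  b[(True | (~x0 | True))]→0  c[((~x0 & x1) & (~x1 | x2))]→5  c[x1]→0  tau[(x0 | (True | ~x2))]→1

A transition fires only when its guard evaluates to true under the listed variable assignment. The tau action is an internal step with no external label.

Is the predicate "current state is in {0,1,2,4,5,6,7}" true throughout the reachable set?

Safe = {0,1,2,4,5,6,7}
R = {0,1,2,3,4,5,6,7}
  0: safe
  1: safe
  2: safe
  3: outside
  4: safe
  5: safe
  6: safe
  7: safe
counterexample path to 3: a·tau·a

Answer: INVARIANT VIOLATED at state 3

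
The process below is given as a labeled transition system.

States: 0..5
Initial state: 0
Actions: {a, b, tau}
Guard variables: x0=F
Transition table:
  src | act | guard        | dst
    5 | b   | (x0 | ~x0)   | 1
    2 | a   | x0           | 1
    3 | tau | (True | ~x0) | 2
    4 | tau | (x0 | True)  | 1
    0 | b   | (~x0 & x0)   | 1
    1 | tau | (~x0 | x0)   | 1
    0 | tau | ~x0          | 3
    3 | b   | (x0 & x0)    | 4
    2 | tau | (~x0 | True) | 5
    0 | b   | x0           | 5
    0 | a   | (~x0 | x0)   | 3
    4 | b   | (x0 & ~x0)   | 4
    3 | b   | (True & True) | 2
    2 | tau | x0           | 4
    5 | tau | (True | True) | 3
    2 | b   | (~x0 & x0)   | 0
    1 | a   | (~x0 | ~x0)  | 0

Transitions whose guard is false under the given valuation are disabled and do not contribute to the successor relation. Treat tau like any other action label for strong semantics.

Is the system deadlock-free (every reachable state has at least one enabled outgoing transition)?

Answer: DEADLOCK-FREE

Analysis:
Reachable = {0,1,2,3,5}
  0: a→3  tau→3  [2 out]
  1: a→0  tau→1  [2 out]
  2: tau→5  [1 out]
  3: b→2  tau→2  [2 out]
  5: b→1  tau→3  [2 out]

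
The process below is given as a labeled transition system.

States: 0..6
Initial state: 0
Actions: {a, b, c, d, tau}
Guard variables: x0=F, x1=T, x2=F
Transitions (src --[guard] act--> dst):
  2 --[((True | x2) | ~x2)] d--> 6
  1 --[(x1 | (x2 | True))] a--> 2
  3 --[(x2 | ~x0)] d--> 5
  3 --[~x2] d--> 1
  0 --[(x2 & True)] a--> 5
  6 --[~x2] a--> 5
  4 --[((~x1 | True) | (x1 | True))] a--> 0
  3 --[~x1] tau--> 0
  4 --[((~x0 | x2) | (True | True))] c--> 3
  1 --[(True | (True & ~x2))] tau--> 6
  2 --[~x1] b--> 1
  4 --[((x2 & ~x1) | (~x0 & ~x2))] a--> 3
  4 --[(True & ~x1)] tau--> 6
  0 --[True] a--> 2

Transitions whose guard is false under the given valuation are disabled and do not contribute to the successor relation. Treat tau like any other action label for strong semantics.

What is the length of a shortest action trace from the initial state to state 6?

Layered search for 6:
  depth 0: {0}
  depth 1: {2}
  depth 2: {6}
first hit 6 at d=2 via a·d

Answer: 2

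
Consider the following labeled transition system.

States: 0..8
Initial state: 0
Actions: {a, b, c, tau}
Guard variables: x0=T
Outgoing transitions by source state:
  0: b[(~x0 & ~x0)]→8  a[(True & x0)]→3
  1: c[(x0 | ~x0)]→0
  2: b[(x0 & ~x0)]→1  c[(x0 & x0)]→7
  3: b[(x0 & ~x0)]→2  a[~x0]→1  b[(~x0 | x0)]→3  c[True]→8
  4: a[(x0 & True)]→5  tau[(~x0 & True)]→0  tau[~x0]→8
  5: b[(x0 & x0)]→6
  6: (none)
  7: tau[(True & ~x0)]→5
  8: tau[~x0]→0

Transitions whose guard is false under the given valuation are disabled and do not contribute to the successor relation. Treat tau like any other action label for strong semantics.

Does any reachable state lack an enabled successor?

Answer: DEADLOCK at state 8

Analysis:
Reachable = {0,3,8}
  0: a→3  [1 out]
  3: b→3  c→8  [2 out]
  8: ∅  [no exit]
Path to 8: a·c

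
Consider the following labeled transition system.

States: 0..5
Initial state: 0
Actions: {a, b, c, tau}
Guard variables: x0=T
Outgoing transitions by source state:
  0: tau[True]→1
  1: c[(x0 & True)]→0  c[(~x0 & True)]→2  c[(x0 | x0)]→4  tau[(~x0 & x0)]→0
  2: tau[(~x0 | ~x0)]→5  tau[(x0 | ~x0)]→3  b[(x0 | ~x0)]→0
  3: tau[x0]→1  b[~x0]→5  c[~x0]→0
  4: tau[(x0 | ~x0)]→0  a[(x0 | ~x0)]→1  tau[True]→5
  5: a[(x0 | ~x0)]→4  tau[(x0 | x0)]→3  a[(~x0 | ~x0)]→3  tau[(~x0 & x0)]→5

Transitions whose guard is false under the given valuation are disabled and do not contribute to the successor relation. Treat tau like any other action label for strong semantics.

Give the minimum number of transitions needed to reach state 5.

Breadth-first toward 5:
  depth 0: {0}
  depth 1: {1}
  depth 2: {4}
  depth 3: {5}
first hit 5 at d=3 via tau·c·tau

Answer: 3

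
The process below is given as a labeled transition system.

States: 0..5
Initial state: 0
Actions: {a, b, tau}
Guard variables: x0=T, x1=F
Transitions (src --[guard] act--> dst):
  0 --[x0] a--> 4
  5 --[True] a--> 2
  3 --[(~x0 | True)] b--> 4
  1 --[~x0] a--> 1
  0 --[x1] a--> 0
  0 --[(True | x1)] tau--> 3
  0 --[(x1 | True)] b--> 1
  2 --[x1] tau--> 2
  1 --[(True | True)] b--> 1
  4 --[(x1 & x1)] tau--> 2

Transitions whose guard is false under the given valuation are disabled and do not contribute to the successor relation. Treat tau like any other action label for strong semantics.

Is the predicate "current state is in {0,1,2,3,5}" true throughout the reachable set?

Answer: INVARIANT VIOLATED at state 4

Trace:
Allowed set {0,1,2,3,5}
R = {0,1,3,4}
  0: ok
  1: ok
  3: ok
  4: ✗ unsafe
counterexample path to 4: a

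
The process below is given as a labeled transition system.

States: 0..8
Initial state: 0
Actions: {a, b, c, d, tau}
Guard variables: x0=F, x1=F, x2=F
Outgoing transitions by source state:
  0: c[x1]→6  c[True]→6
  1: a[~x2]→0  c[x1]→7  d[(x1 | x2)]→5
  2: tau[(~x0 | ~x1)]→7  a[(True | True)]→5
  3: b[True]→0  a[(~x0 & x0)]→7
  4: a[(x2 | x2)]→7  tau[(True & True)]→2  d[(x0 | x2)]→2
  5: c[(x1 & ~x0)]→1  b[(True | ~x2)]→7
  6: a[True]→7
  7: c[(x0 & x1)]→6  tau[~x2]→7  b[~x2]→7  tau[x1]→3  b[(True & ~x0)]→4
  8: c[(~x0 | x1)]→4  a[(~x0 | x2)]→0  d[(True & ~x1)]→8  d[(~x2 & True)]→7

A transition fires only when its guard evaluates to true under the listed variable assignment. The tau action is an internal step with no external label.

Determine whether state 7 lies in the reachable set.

15 transition(s) survive guard evaluation.
Layer 0: {0}
Layer 1: {6}  now seen {0,6}
Layer 2: {7}  now seen {0,6,7}
Layer 3: {4}  now seen {0,4,6,7}
Layer 4: {2}  now seen {0,2,4,6,7}
Layer 5: {5}  now seen {0,2,4,5,6,7}
Reach set: {0,2,4,5,6,7}
Path to 7: c·a

Answer: REACHABLE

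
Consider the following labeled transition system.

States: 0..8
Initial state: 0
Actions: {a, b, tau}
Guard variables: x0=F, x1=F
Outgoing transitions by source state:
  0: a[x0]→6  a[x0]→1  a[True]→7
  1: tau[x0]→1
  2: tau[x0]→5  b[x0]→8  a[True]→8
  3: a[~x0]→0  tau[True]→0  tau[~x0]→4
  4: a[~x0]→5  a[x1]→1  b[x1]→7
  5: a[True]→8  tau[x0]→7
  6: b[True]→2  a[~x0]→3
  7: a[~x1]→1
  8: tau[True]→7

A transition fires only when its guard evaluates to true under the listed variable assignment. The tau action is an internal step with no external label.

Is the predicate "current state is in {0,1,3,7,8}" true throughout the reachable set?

Answer: INVARIANT HOLDS

Analysis:
Safe = {0,1,3,7,8}
R = {0,1,7}
  0: ✓
  1: ✓
  7: ✓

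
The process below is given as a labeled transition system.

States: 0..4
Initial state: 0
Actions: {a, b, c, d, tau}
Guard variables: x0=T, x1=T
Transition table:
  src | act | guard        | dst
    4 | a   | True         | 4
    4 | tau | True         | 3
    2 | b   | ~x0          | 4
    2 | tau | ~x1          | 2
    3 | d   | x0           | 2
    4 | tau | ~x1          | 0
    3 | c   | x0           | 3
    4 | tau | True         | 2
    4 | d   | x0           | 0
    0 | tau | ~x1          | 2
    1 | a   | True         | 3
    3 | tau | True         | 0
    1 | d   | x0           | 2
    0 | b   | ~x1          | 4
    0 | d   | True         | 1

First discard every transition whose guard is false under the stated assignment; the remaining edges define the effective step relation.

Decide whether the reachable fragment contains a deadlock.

Reachable = {0,1,2,3}
  0: d→1  [deg 1]
  1: a→3  d→2  [deg 2]
  2: ∅  [STUCK]
  3: c→3  d→2  tau→0  [deg 3]
Path to 2: d·d

Answer: DEADLOCK at state 2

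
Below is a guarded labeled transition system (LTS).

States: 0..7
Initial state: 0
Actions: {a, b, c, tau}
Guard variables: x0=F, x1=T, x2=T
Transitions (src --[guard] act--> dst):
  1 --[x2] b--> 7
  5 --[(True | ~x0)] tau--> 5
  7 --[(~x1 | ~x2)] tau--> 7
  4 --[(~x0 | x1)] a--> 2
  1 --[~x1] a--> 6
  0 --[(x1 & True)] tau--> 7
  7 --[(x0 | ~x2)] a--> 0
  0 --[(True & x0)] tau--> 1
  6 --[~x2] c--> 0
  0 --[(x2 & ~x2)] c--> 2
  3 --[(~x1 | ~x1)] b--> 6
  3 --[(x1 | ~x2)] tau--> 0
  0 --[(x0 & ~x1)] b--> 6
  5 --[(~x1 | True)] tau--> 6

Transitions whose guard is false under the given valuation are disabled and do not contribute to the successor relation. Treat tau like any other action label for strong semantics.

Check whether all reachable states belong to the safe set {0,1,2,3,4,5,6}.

Answer: INVARIANT VIOLATED at state 7

Analysis:
Allowed set {0,1,2,3,4,5,6}
Reachable = {0,7}
  0: ✓
  7: VIOLATES
counterexample path to 7: tau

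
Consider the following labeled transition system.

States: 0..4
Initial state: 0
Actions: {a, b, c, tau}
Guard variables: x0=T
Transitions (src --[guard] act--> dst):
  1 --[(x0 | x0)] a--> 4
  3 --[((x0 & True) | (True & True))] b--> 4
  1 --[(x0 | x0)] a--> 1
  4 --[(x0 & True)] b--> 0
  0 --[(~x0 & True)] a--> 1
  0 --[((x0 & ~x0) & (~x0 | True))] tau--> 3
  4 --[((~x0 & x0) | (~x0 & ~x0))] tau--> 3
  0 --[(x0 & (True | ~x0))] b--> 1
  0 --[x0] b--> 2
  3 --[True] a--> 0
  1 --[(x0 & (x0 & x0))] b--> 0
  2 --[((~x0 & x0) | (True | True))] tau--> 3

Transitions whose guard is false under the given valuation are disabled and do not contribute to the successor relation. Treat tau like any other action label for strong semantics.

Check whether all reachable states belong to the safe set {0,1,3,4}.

Inv-set: {0,1,3,4}
Reachable = {0,1,2,3,4}
  0: ✓
  1: ✓
  2: outside
  3: ✓
  4: ✓
counterexample path to 2: b

Answer: INVARIANT VIOLATED at state 2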